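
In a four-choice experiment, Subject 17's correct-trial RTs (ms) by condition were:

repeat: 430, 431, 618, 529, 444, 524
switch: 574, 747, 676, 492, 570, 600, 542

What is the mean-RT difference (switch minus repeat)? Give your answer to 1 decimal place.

M(repeat) = 2976/6 = 496.000
M(switch) = 4201/7 = 600.143
Difference = 600.143 − 496.000 = 104.143 ms

104.1 ms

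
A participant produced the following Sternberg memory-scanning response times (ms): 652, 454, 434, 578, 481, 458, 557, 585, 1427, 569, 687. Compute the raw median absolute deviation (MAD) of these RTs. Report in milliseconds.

Sorted: 434, 454, 458, 481, 557, 569, 578, 585, 652, 687, 1427 → median = 569
|x − 569|: 83, 115, 135, 9, 88, 111, 12, 16, 858, 0, 118
Sorted deviations: 0, 9, 12, 16, 83, 88, 111, 115, 118, 135, 858 → MAD = 88

88 ms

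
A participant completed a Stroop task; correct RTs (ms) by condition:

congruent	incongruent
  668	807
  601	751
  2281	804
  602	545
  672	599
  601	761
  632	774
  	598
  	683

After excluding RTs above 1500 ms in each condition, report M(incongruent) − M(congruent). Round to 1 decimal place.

congruent: exclude 2281
M(congruent) = 3776/6 = 629.333
M(incongruent) = 6322/9 = 702.444
Difference = 702.444 − 629.333 = 73.111 ms

73.1 ms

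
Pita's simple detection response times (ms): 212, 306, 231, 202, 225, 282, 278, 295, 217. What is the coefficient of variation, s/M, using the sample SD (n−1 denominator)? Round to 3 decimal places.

n = 9, Σ = 2248, M = 249.7778
Σ(x−M)² = 12791.556; s = √(12791.556/8) = 39.9868
CV = 39.9868 / 249.7778 = 0.16009

0.160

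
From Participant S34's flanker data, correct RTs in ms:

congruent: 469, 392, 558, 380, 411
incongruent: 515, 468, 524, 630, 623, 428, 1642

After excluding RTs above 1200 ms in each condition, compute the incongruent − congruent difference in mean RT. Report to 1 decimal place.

incongruent: exclude 1642
M(congruent) = 2210/5 = 442.000
M(incongruent) = 3188/6 = 531.333
Difference = 531.333 − 442.000 = 89.333 ms

89.3 ms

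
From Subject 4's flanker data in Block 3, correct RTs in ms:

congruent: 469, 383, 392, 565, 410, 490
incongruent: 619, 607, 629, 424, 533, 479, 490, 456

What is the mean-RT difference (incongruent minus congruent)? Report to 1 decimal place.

78.1 ms

M(congruent) = 2709/6 = 451.500
M(incongruent) = 4237/8 = 529.625
Difference = 529.625 − 451.500 = 78.125 ms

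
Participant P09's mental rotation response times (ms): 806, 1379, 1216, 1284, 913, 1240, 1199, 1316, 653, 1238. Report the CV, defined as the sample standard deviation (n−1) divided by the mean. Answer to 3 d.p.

n = 10, Σ = 11244, M = 1124.4000
Σ(x−M)² = 535514.400; s = √(535514.400/9) = 243.9295
CV = 243.9295 / 1124.4000 = 0.21694

0.217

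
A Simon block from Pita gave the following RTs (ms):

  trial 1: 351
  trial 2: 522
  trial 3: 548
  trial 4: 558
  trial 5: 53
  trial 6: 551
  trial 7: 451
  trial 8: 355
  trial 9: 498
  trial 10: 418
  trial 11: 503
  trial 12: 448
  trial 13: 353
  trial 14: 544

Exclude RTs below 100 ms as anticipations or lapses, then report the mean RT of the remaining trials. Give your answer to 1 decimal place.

469.2 ms

Excluded: 53
Retained (n=13): Σ = 6100
Mean = 6100/13 = 469.2308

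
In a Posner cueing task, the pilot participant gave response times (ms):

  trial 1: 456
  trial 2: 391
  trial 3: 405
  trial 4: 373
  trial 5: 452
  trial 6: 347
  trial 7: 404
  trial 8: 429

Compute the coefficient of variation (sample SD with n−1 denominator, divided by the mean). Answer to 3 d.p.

0.093

n = 8, Σ = 3257, M = 407.1250
Σ(x−M)² = 9934.875; s = √(9934.875/7) = 37.6732
CV = 37.6732 / 407.1250 = 0.09253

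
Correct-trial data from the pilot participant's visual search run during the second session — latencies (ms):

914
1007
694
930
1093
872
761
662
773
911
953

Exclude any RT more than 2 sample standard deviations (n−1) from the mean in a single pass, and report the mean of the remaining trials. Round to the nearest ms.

n = 11, ΣRT = 9570, M = 870.000
Σ(x−M)² = 178138.00; s = √(178138.00/10) = 133.468
Cutoffs: 870.000 ± 2·133.468 → [603.1, 1136.9]
No RTs fall outside the cutoffs; all 11 retained. Mean = 9570/11 = 870.000

870 ms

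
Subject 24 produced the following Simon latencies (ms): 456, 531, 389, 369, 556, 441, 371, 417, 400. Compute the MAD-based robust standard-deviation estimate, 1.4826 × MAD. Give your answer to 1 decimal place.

Sorted: 369, 371, 389, 400, 417, 441, 456, 531, 556 → median = 417
|x − 417| sorted: 0, 17, 24, 28, 39, 46, 48, 114, 139 → MAD = 39
Robust SD ≈ 1.4826 × 39 = 57.821

57.8 ms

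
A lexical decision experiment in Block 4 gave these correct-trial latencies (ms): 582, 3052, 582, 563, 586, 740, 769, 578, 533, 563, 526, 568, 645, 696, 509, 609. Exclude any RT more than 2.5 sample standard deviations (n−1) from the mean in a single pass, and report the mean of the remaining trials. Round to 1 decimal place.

n = 16, ΣRT = 12101, M = 756.312
Σ(x−M)² = 5704185.44; s = √(5704185.44/15) = 616.668
Cutoffs: 756.312 ± 2.5·616.668 → [-785.4, 2298.0]
Outside: 3052 → excluded.
Retained (n=15): Σ = 9049, mean = 9049/15 = 603.267

603.3 ms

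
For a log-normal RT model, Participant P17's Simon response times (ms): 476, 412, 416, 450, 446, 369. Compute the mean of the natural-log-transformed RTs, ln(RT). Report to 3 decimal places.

6.056

ln(RT): 6.1654, 6.0210, 6.0307, 6.1092, 6.1003, 5.9108
Σ ln(RT) = 36.3375
Mean = 36.3375/6 = 6.05625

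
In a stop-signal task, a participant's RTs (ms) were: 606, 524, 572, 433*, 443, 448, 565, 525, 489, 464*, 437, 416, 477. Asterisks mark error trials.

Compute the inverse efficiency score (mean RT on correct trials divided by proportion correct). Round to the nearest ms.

Correct trials (n=11): 606, 524, 572, 443, 448, 565, 525, 489, 437, 416, 477
Mean correct RT = 5502/11 = 500.1818 ms
Proportion correct = 11/13
IES = 500.1818 / (11/13) = 591.124 ms

591 ms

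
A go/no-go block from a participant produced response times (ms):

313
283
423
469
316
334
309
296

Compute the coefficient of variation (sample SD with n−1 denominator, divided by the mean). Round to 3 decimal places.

n = 8, Σ = 2743, M = 342.8750
Σ(x−M)² = 30950.875; s = √(30950.875/7) = 66.4948
CV = 66.4948 / 342.8750 = 0.19393

0.194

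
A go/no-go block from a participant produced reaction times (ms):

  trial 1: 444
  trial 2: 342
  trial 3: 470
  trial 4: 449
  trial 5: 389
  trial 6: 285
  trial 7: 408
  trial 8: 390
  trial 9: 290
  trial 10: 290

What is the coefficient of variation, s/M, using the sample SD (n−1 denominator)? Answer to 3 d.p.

0.187

n = 10, Σ = 3757, M = 375.7000
Σ(x−M)² = 44406.100; s = √(44406.100/9) = 70.2425
CV = 70.2425 / 375.7000 = 0.18696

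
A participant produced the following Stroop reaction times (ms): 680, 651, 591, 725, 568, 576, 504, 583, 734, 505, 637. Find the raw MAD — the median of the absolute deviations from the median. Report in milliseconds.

Sorted: 504, 505, 568, 576, 583, 591, 637, 651, 680, 725, 734 → median = 591
|x − 591|: 89, 60, 0, 134, 23, 15, 87, 8, 143, 86, 46
Sorted deviations: 0, 8, 15, 23, 46, 60, 86, 87, 89, 134, 143 → MAD = 60

60 ms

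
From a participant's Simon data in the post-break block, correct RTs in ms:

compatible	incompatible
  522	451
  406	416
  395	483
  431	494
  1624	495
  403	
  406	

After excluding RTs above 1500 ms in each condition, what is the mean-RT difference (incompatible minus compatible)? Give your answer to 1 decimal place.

compatible: exclude 1624
M(compatible) = 2563/6 = 427.167
M(incompatible) = 2339/5 = 467.800
Difference = 467.800 − 427.167 = 40.633 ms

40.6 ms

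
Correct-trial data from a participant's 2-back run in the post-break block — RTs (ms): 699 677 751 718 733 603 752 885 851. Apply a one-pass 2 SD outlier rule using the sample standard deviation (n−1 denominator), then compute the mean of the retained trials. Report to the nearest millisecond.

741 ms

n = 9, ΣRT = 6669, M = 741.000
Σ(x−M)² = 58554.00; s = √(58554.00/8) = 85.553
Cutoffs: 741.000 ± 2·85.553 → [569.9, 912.1]
No RTs fall outside the cutoffs; all 9 retained. Mean = 6669/9 = 741.000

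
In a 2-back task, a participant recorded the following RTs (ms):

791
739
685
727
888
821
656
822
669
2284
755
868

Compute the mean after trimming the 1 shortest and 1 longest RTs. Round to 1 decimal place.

776.5 ms

Sorted: 656, 669, 685, 727, 739, 755, 791, 821, 822, 868, 888, 2284
Drop lowest 1 (656) and highest 1 (2284)
Remaining (n=10): Σ = 7765, mean = 7765/10 = 776.500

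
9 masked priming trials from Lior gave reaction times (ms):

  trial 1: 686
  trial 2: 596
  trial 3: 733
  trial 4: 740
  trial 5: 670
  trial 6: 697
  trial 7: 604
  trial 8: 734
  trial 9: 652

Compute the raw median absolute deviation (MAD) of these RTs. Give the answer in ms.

47 ms

Sorted: 596, 604, 652, 670, 686, 697, 733, 734, 740 → median = 686
|x − 686|: 0, 90, 47, 54, 16, 11, 82, 48, 34
Sorted deviations: 0, 11, 16, 34, 47, 48, 54, 82, 90 → MAD = 47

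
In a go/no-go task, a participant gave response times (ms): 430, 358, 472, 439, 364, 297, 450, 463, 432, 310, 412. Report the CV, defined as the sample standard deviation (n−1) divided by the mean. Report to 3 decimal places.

0.151

n = 11, Σ = 4427, M = 402.4545
Σ(x−M)² = 36944.727; s = √(36944.727/10) = 60.7822
CV = 60.7822 / 402.4545 = 0.15103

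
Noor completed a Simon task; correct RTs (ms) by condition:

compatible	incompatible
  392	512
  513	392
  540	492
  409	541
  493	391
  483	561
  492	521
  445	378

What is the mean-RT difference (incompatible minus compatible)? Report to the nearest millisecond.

M(compatible) = 3767/8 = 470.875
M(incompatible) = 3788/8 = 473.500
Difference = 473.500 − 470.875 = 2.625 ms

3 ms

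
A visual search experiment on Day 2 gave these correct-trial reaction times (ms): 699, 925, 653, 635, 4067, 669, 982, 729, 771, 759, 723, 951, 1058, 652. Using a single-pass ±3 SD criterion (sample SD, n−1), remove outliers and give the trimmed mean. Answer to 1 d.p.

n = 14, ΣRT = 14273, M = 1019.500
Σ(x−M)² = 10248471.50; s = √(10248471.50/13) = 887.887
Cutoffs: 1019.500 ± 3·887.887 → [-1644.2, 3683.2]
Outside: 4067 → excluded.
Retained (n=13): Σ = 10206, mean = 10206/13 = 785.077

785.1 ms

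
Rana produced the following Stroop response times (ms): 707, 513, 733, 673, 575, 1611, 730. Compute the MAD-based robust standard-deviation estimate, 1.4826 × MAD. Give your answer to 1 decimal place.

50.4 ms

Sorted: 513, 575, 673, 707, 730, 733, 1611 → median = 707
|x − 707| sorted: 0, 23, 26, 34, 132, 194, 904 → MAD = 34
Robust SD ≈ 1.4826 × 34 = 50.408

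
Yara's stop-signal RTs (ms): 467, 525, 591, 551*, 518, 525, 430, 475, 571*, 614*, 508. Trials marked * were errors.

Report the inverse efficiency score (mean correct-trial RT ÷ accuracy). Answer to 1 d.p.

694.2 ms

Correct trials (n=8): 467, 525, 591, 518, 525, 430, 475, 508
Mean correct RT = 4039/8 = 504.8750 ms
Proportion correct = 8/11
IES = 504.8750 / (8/11) = 694.203 ms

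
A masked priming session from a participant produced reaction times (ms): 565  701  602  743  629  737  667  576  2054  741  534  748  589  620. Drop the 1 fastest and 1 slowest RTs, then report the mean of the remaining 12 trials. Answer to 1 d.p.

Sorted: 534, 565, 576, 589, 602, 620, 629, 667, 701, 737, 741, 743, 748, 2054
Drop lowest 1 (534) and highest 1 (2054)
Remaining (n=12): Σ = 7918, mean = 7918/12 = 659.833

659.8 ms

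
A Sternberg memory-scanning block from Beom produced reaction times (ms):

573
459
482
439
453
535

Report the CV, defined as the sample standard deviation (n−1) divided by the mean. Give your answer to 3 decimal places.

0.108

n = 6, Σ = 2941, M = 490.1667
Σ(x−M)² = 13908.833; s = √(13908.833/5) = 52.7425
CV = 52.7425 / 490.1667 = 0.10760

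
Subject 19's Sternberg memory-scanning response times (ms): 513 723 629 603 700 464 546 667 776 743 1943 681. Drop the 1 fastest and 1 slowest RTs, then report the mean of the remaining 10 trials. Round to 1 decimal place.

Sorted: 464, 513, 546, 603, 629, 667, 681, 700, 723, 743, 776, 1943
Drop lowest 1 (464) and highest 1 (1943)
Remaining (n=10): Σ = 6581, mean = 6581/10 = 658.100

658.1 ms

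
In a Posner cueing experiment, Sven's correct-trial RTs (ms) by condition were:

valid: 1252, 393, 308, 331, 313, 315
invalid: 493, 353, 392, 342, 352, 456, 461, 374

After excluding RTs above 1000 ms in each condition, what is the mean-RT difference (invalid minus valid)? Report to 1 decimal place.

valid: exclude 1252
M(valid) = 1660/5 = 332.000
M(invalid) = 3223/8 = 402.875
Difference = 402.875 − 332.000 = 70.875 ms

70.9 ms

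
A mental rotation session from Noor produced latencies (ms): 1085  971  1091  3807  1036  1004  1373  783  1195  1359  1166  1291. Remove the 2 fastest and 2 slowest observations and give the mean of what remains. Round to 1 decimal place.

Sorted: 783, 971, 1004, 1036, 1085, 1091, 1166, 1195, 1291, 1359, 1373, 3807
Drop lowest 2 (783, 971) and highest 2 (1373, 3807)
Remaining (n=8): Σ = 9227, mean = 9227/8 = 1153.375

1153.4 ms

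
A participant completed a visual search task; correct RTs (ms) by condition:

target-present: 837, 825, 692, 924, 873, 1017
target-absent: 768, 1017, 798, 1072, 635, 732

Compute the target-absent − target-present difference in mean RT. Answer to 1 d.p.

M(target-present) = 5168/6 = 861.333
M(target-absent) = 5022/6 = 837.000
Difference = 837.000 − 861.333 = -24.333 ms

-24.3 ms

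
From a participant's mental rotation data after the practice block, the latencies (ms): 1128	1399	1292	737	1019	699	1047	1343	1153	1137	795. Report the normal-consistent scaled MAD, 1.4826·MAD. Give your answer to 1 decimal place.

243.1 ms

Sorted: 699, 737, 795, 1019, 1047, 1128, 1137, 1153, 1292, 1343, 1399 → median = 1128
|x − 1128| sorted: 0, 9, 25, 81, 109, 164, 215, 271, 333, 391, 429 → MAD = 164
Robust SD ≈ 1.4826 × 164 = 243.146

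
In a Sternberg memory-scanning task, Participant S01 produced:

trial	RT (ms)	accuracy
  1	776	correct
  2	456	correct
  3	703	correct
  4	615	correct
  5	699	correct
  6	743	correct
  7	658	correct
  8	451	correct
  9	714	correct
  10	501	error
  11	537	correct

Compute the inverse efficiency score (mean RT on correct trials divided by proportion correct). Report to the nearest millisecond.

699 ms

Correct trials (n=10): 776, 456, 703, 615, 699, 743, 658, 451, 714, 537
Mean correct RT = 6352/10 = 635.2000 ms
Proportion correct = 10/11
IES = 635.2000 / (10/11) = 698.720 ms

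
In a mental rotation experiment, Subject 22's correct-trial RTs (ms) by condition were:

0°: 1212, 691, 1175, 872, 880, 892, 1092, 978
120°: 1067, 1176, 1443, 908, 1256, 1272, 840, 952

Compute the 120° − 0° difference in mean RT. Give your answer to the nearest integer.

M(0°) = 7792/8 = 974.000
M(120°) = 8914/8 = 1114.250
Difference = 1114.250 − 974.000 = 140.250 ms

140 ms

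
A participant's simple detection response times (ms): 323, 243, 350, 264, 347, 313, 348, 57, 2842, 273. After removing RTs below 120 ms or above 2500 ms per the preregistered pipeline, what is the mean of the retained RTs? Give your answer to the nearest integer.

308 ms

Excluded: 57, 2842
Retained (n=8): Σ = 2461
Mean = 2461/8 = 307.6250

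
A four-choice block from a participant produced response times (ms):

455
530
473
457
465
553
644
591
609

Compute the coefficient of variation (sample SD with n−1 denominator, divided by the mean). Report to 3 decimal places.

n = 9, Σ = 4777, M = 530.7778
Σ(x−M)² = 41909.556; s = √(41909.556/8) = 72.3788
CV = 72.3788 / 530.7778 = 0.13636

0.136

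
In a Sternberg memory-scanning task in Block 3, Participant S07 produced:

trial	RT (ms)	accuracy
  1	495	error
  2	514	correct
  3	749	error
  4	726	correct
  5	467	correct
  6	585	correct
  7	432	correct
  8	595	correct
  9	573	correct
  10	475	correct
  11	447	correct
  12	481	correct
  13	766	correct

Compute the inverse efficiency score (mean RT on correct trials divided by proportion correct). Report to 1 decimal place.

Correct trials (n=11): 514, 726, 467, 585, 432, 595, 573, 475, 447, 481, 766
Mean correct RT = 6061/11 = 551.0000 ms
Proportion correct = 11/13
IES = 551.0000 / (11/13) = 651.182 ms

651.2 ms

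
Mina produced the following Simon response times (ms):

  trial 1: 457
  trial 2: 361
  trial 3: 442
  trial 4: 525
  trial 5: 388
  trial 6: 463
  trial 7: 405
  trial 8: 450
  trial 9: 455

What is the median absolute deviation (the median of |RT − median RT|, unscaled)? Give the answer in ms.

Sorted: 361, 388, 405, 442, 450, 455, 457, 463, 525 → median = 450
|x − 450|: 7, 89, 8, 75, 62, 13, 45, 0, 5
Sorted deviations: 0, 5, 7, 8, 13, 45, 62, 75, 89 → MAD = 13

13 ms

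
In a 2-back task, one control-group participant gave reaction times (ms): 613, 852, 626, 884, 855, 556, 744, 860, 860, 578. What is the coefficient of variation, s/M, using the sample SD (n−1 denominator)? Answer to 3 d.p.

n = 10, Σ = 7428, M = 742.8000
Σ(x−M)² = 164467.600; s = √(164467.600/9) = 135.1820
CV = 135.1820 / 742.8000 = 0.18199

0.182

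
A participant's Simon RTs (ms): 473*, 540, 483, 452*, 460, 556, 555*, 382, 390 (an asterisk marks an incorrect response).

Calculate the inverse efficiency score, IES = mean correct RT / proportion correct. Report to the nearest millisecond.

Correct trials (n=6): 540, 483, 460, 556, 382, 390
Mean correct RT = 2811/6 = 468.5000 ms
Proportion correct = 6/9
IES = 468.5000 / (6/9) = 702.750 ms

703 ms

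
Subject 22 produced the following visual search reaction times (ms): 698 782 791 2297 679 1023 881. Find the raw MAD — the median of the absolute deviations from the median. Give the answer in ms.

93 ms

Sorted: 679, 698, 782, 791, 881, 1023, 2297 → median = 791
|x − 791|: 93, 9, 0, 1506, 112, 232, 90
Sorted deviations: 0, 9, 90, 93, 112, 232, 1506 → MAD = 93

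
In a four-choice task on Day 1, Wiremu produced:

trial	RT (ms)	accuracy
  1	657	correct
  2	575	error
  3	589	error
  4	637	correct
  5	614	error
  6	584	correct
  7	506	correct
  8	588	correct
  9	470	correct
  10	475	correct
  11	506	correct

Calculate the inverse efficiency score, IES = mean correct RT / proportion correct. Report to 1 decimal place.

Correct trials (n=8): 657, 637, 584, 506, 588, 470, 475, 506
Mean correct RT = 4423/8 = 552.8750 ms
Proportion correct = 8/11
IES = 552.8750 / (8/11) = 760.203 ms

760.2 ms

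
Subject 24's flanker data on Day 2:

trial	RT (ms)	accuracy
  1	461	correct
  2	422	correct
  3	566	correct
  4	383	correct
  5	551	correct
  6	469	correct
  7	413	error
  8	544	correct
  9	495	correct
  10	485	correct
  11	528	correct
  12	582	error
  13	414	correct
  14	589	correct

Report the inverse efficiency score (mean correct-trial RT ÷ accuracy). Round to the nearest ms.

Correct trials (n=12): 461, 422, 566, 383, 551, 469, 544, 495, 485, 528, 414, 589
Mean correct RT = 5907/12 = 492.2500 ms
Proportion correct = 12/14
IES = 492.2500 / (12/14) = 574.292 ms

574 ms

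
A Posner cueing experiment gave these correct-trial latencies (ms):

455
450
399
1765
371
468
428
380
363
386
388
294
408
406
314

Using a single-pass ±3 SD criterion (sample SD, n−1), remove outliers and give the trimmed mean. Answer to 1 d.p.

393.6 ms

n = 15, ΣRT = 7275, M = 485.000
Σ(x−M)² = 1787466.00; s = √(1787466.00/14) = 357.318
Cutoffs: 485.000 ± 3·357.318 → [-587.0, 1557.0]
Outside: 1765 → excluded.
Retained (n=14): Σ = 5510, mean = 5510/14 = 393.571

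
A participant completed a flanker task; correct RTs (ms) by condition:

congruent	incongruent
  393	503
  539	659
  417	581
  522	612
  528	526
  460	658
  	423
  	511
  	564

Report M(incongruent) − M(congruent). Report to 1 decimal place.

83.2 ms

M(congruent) = 2859/6 = 476.500
M(incongruent) = 5037/9 = 559.667
Difference = 559.667 − 476.500 = 83.167 ms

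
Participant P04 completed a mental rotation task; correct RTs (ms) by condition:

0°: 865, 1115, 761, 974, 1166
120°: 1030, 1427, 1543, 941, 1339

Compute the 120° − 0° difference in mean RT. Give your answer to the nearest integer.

280 ms

M(0°) = 4881/5 = 976.200
M(120°) = 6280/5 = 1256.000
Difference = 1256.000 − 976.200 = 279.800 ms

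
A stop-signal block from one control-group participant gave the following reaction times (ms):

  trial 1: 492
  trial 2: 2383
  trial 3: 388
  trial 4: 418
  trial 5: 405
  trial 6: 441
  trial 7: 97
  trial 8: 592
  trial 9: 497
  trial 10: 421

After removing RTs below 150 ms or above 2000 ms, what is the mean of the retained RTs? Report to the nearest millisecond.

457 ms

Excluded: 97, 2383
Retained (n=8): Σ = 3654
Mean = 3654/8 = 456.7500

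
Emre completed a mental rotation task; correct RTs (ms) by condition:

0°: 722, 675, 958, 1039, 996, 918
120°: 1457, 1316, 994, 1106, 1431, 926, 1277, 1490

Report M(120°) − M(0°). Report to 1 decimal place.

M(0°) = 5308/6 = 884.667
M(120°) = 9997/8 = 1249.625
Difference = 1249.625 − 884.667 = 364.958 ms

365.0 ms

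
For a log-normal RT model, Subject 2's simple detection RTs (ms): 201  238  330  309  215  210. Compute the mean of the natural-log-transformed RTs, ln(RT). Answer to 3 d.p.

5.504

ln(RT): 5.3033, 5.4723, 5.7991, 5.7333, 5.3706, 5.3471
Σ ln(RT) = 33.0258
Mean = 33.0258/6 = 5.50429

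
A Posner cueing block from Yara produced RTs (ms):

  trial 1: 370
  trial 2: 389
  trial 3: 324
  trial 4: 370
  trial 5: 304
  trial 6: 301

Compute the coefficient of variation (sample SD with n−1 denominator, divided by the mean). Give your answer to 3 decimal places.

n = 6, Σ = 2058, M = 343.0000
Σ(x−M)² = 7220.000; s = √(7220.000/5) = 38.0000
CV = 38.0000 / 343.0000 = 0.11079

0.111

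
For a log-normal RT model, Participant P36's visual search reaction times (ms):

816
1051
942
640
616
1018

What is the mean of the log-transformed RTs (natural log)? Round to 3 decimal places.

ln(RT): 6.7044, 6.9575, 6.8480, 6.4615, 6.4232, 6.9256
Σ ln(RT) = 40.3202
Mean = 40.3202/6 = 6.72004

6.720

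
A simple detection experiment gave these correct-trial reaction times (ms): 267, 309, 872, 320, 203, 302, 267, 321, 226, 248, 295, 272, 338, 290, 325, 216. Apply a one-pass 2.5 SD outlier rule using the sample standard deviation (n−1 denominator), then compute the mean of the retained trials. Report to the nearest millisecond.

n = 16, ΣRT = 5071, M = 316.938
Σ(x−M)² = 353320.94; s = √(353320.94/15) = 153.476
Cutoffs: 316.938 ± 2.5·153.476 → [-66.8, 700.6]
Outside: 872 → excluded.
Retained (n=15): Σ = 4199, mean = 4199/15 = 279.933

280 ms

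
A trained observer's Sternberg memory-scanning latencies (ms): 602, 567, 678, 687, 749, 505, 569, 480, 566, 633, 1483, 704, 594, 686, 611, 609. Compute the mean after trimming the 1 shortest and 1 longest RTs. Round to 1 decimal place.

Sorted: 480, 505, 566, 567, 569, 594, 602, 609, 611, 633, 678, 686, 687, 704, 749, 1483
Drop lowest 1 (480) and highest 1 (1483)
Remaining (n=14): Σ = 8760, mean = 8760/14 = 625.714

625.7 ms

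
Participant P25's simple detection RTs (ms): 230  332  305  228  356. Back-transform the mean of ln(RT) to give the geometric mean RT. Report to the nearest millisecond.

285 ms

ln(RT): 5.4381, 5.8051, 5.7203, 5.4293, 5.8749
Mean ln(RT) = 28.2678/5 = 5.65356
Geometric mean = exp(5.65356) = 285.31 ms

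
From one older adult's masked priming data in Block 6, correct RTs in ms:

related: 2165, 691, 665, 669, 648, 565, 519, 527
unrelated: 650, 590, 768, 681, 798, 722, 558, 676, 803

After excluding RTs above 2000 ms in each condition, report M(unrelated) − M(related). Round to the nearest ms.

related: exclude 2165
M(related) = 4284/7 = 612.000
M(unrelated) = 6246/9 = 694.000
Difference = 694.000 − 612.000 = 82.000 ms

82 ms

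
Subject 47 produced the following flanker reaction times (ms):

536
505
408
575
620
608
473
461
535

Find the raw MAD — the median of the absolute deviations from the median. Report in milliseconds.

Sorted: 408, 461, 473, 505, 535, 536, 575, 608, 620 → median = 535
|x − 535|: 1, 30, 127, 40, 85, 73, 62, 74, 0
Sorted deviations: 0, 1, 30, 40, 62, 73, 74, 85, 127 → MAD = 62

62 ms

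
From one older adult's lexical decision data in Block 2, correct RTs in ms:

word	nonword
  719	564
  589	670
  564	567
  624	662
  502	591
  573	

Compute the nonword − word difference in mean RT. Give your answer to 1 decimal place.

M(word) = 3571/6 = 595.167
M(nonword) = 3054/5 = 610.800
Difference = 610.800 − 595.167 = 15.633 ms

15.6 ms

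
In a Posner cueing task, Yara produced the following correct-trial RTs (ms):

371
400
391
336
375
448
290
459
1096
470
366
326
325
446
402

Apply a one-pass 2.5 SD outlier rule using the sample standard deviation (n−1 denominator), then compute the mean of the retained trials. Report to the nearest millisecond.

386 ms

n = 15, ΣRT = 6501, M = 433.400
Σ(x−M)² = 510487.60; s = √(510487.60/14) = 190.954
Cutoffs: 433.400 ± 2.5·190.954 → [-44.0, 910.8]
Outside: 1096 → excluded.
Retained (n=14): Σ = 5405, mean = 5405/14 = 386.071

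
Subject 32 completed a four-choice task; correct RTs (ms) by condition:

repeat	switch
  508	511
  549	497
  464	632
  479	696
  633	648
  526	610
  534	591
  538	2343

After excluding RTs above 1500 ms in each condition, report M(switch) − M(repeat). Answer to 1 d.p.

69.0 ms

switch: exclude 2343
M(repeat) = 4231/8 = 528.875
M(switch) = 4185/7 = 597.857
Difference = 597.857 − 528.875 = 68.982 ms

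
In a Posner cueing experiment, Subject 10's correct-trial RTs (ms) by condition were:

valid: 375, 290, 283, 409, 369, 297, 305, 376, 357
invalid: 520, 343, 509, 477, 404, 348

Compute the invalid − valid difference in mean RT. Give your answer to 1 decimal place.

M(valid) = 3061/9 = 340.111
M(invalid) = 2601/6 = 433.500
Difference = 433.500 − 340.111 = 93.389 ms

93.4 ms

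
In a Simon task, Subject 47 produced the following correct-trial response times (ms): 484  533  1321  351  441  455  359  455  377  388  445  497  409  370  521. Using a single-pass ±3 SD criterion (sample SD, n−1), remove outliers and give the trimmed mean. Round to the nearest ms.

n = 15, ΣRT = 7406, M = 493.733
Σ(x−M)² = 780738.93; s = √(780738.93/14) = 236.151
Cutoffs: 493.733 ± 3·236.151 → [-214.7, 1202.2]
Outside: 1321 → excluded.
Retained (n=14): Σ = 6085, mean = 6085/14 = 434.643

435 ms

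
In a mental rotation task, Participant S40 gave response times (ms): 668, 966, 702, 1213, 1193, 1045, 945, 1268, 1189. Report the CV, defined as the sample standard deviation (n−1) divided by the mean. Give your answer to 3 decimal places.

n = 9, Σ = 9189, M = 1021.0000
Σ(x−M)² = 391428.000; s = √(391428.000/8) = 221.1979
CV = 221.1979 / 1021.0000 = 0.21665

0.217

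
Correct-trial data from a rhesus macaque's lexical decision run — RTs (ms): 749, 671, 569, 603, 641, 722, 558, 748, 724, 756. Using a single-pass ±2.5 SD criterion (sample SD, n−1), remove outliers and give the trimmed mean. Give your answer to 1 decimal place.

674.1 ms

n = 10, ΣRT = 6741, M = 674.100
Σ(x−M)² = 53248.90; s = √(53248.90/9) = 76.919
Cutoffs: 674.100 ± 2.5·76.919 → [481.8, 866.4]
No RTs fall outside the cutoffs; all 10 retained. Mean = 6741/10 = 674.100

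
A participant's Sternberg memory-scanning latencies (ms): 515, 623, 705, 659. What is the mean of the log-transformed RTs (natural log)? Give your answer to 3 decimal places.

6.432

ln(RT): 6.2442, 6.4345, 6.5582, 6.4907
Σ ln(RT) = 25.7276
Mean = 25.7276/4 = 6.43191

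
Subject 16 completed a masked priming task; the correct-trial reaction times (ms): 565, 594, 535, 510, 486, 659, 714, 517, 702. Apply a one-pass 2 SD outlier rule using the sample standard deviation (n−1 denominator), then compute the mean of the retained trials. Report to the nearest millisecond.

587 ms

n = 9, ΣRT = 5282, M = 586.889
Σ(x−M)² = 58804.89; s = √(58804.89/8) = 85.736
Cutoffs: 586.889 ± 2·85.736 → [415.4, 758.4]
No RTs fall outside the cutoffs; all 9 retained. Mean = 5282/9 = 586.889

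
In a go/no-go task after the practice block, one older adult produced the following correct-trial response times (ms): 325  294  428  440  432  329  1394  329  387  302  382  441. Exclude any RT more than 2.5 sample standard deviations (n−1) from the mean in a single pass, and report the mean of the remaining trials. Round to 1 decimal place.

371.7 ms

n = 12, ΣRT = 5483, M = 456.917
Σ(x−M)² = 991290.92; s = √(991290.92/11) = 300.196
Cutoffs: 456.917 ± 2.5·300.196 → [-293.6, 1207.4]
Outside: 1394 → excluded.
Retained (n=11): Σ = 4089, mean = 4089/11 = 371.727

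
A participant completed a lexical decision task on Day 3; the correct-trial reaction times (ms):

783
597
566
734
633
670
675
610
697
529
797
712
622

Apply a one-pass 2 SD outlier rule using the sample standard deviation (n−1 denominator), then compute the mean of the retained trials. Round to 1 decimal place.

663.5 ms

n = 13, ΣRT = 8625, M = 663.462
Σ(x−M)² = 78255.23; s = √(78255.23/12) = 80.754
Cutoffs: 663.462 ± 2·80.754 → [502.0, 825.0]
No RTs fall outside the cutoffs; all 13 retained. Mean = 8625/13 = 663.462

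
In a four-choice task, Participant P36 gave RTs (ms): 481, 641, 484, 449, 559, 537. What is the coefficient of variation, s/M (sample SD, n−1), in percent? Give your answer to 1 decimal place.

n = 6, Σ = 3151, M = 525.1667
Σ(x−M)² = 24148.833; s = √(24148.833/5) = 69.4965
CV = 69.4965 / 525.1667 = 0.13233 = 13.233%

13.2%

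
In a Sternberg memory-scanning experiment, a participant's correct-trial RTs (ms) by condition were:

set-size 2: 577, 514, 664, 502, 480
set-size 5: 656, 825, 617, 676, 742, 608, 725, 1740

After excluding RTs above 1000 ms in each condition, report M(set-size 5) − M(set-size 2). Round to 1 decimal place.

145.3 ms

set-size 5: exclude 1740
M(set-size 2) = 2737/5 = 547.400
M(set-size 5) = 4849/7 = 692.714
Difference = 692.714 − 547.400 = 145.314 ms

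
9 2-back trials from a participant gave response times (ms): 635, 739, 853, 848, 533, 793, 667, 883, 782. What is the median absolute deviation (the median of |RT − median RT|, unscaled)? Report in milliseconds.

Sorted: 533, 635, 667, 739, 782, 793, 848, 853, 883 → median = 782
|x − 782|: 147, 43, 71, 66, 249, 11, 115, 101, 0
Sorted deviations: 0, 11, 43, 66, 71, 101, 115, 147, 249 → MAD = 71

71 ms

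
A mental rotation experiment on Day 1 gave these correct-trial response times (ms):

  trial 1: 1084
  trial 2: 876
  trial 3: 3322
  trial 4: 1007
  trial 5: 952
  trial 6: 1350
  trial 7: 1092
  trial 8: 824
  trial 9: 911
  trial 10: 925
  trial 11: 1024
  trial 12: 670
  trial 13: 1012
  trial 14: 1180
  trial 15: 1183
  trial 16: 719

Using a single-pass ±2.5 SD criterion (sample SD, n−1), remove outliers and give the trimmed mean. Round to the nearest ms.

n = 16, ΣRT = 18131, M = 1133.188
Σ(x−M)² = 5562602.44; s = √(5562602.44/15) = 608.966
Cutoffs: 1133.188 ± 2.5·608.966 → [-389.2, 2655.6]
Outside: 3322 → excluded.
Retained (n=15): Σ = 14809, mean = 14809/15 = 987.267

987 ms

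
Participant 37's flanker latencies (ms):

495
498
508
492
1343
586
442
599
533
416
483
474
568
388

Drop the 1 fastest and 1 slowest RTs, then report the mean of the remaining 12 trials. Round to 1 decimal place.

Sorted: 388, 416, 442, 474, 483, 492, 495, 498, 508, 533, 568, 586, 599, 1343
Drop lowest 1 (388) and highest 1 (1343)
Remaining (n=12): Σ = 6094, mean = 6094/12 = 507.833

507.8 ms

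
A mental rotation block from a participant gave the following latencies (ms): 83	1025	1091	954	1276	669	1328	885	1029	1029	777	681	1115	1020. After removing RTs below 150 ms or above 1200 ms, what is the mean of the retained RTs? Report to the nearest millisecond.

934 ms

Excluded: 83, 1276, 1328
Retained (n=11): Σ = 10275
Mean = 10275/11 = 934.0909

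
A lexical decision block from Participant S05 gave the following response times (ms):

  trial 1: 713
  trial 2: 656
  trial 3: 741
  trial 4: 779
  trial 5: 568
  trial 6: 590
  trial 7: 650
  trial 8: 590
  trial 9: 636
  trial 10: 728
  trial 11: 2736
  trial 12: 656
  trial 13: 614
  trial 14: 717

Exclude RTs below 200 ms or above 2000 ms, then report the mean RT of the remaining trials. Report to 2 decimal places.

Excluded: 2736
Retained (n=13): Σ = 8638
Mean = 8638/13 = 664.4615

664.46 ms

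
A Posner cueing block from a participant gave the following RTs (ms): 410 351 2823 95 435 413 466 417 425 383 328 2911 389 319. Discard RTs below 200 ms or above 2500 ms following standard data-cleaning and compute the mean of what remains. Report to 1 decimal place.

Excluded: 95, 2823, 2911
Retained (n=11): Σ = 4336
Mean = 4336/11 = 394.1818

394.2 ms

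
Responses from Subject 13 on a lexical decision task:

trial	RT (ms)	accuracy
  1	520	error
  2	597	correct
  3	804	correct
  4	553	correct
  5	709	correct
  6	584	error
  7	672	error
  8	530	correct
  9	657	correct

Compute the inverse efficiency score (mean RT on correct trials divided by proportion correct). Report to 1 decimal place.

962.5 ms

Correct trials (n=6): 597, 804, 553, 709, 530, 657
Mean correct RT = 3850/6 = 641.6667 ms
Proportion correct = 6/9
IES = 641.6667 / (6/9) = 962.500 ms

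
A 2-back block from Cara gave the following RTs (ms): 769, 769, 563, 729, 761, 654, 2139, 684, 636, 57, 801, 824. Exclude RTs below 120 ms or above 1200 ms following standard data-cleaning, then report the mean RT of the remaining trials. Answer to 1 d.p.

Excluded: 57, 2139
Retained (n=10): Σ = 7190
Mean = 7190/10 = 719.0000

719.0 ms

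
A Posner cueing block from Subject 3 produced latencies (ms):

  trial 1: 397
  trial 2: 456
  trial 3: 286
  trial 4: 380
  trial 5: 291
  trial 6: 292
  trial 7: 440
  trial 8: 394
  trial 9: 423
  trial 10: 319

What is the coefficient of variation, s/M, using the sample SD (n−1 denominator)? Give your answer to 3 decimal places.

n = 10, Σ = 3678, M = 367.8000
Σ(x−M)² = 38443.600; s = √(38443.600/9) = 65.3568
CV = 65.3568 / 367.8000 = 0.17770

0.178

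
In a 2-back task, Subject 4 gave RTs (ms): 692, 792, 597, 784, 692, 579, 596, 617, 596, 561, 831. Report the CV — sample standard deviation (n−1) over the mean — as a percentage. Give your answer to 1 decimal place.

n = 11, Σ = 7337, M = 667.0000
Σ(x−M)² = 93922.000; s = √(93922.000/10) = 96.9134
CV = 96.9134 / 667.0000 = 0.14530 = 14.530%

14.5%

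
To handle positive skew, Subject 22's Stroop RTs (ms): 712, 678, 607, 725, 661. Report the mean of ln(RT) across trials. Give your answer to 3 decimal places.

6.515

ln(RT): 6.5681, 6.5191, 6.4085, 6.5862, 6.4938
Σ ln(RT) = 32.5757
Mean = 32.5757/5 = 6.51514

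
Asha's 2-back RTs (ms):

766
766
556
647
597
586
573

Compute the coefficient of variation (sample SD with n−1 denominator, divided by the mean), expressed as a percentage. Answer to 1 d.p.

14.0%

n = 7, Σ = 4491, M = 641.5714
Σ(x−M)² = 48093.714; s = √(48093.714/6) = 89.5300
CV = 89.5300 / 641.5714 = 0.13955 = 13.955%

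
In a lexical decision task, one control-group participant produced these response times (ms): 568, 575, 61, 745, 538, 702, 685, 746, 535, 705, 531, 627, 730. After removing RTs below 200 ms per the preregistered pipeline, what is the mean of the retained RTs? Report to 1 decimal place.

Excluded: 61
Retained (n=12): Σ = 7687
Mean = 7687/12 = 640.5833

640.6 ms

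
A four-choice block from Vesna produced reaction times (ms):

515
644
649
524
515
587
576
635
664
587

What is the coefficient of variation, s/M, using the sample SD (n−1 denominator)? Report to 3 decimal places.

n = 10, Σ = 5896, M = 589.6000
Σ(x−M)² = 29716.400; s = √(29716.400/9) = 57.4615
CV = 57.4615 / 589.6000 = 0.09746

0.097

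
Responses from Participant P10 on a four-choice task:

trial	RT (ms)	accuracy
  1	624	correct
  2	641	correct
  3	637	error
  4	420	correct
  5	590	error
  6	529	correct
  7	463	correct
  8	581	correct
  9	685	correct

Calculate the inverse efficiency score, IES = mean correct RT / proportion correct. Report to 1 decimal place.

724.2 ms

Correct trials (n=7): 624, 641, 420, 529, 463, 581, 685
Mean correct RT = 3943/7 = 563.2857 ms
Proportion correct = 7/9
IES = 563.2857 / (7/9) = 724.224 ms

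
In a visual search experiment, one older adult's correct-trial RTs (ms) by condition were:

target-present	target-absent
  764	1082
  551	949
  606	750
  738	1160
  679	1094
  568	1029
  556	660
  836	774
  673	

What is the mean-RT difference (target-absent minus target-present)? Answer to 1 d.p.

M(target-present) = 5971/9 = 663.444
M(target-absent) = 7498/8 = 937.250
Difference = 937.250 − 663.444 = 273.806 ms

273.8 ms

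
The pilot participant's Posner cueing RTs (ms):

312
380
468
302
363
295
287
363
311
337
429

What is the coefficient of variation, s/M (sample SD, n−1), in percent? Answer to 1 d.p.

16.6%

n = 11, Σ = 3847, M = 349.7273
Σ(x−M)² = 33834.182; s = √(33834.182/10) = 58.1672
CV = 58.1672 / 349.7273 = 0.16632 = 16.632%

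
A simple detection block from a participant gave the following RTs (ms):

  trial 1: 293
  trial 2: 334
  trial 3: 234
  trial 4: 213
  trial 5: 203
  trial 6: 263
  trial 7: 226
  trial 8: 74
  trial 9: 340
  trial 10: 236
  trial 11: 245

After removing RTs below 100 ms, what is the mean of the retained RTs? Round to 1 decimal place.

Excluded: 74
Retained (n=10): Σ = 2587
Mean = 2587/10 = 258.7000

258.7 ms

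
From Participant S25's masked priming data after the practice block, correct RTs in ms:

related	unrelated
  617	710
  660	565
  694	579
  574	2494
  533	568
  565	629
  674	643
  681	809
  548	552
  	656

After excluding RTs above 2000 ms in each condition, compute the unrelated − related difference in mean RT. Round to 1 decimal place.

unrelated: exclude 2494
M(related) = 5546/9 = 616.222
M(unrelated) = 5711/9 = 634.556
Difference = 634.556 − 616.222 = 18.333 ms

18.3 ms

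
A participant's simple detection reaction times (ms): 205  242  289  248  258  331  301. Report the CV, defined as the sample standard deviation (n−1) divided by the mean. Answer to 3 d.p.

n = 7, Σ = 1874, M = 267.7143
Σ(x−M)² = 10643.429; s = √(10643.429/6) = 42.1177
CV = 42.1177 / 267.7143 = 0.15732

0.157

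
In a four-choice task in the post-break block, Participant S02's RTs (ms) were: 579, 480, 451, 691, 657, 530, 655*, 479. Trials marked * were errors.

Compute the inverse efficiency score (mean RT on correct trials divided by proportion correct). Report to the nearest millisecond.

631 ms

Correct trials (n=7): 579, 480, 451, 691, 657, 530, 479
Mean correct RT = 3867/7 = 552.4286 ms
Proportion correct = 7/8
IES = 552.4286 / (7/8) = 631.347 ms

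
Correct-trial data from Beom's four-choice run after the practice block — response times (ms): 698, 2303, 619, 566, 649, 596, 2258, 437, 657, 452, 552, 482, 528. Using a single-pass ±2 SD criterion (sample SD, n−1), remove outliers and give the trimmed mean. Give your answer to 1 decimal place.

566.9 ms

n = 13, ΣRT = 10797, M = 830.538
Σ(x−M)² = 5044921.23; s = √(5044921.23/12) = 648.390
Cutoffs: 830.538 ± 2·648.390 → [-466.2, 2127.3]
Outside: 2258, 2303 → excluded.
Retained (n=11): Σ = 6236, mean = 6236/11 = 566.909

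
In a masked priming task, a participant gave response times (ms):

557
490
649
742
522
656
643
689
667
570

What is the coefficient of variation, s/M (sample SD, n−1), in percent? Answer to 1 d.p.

12.9%

n = 10, Σ = 6185, M = 618.5000
Σ(x−M)² = 57470.500; s = √(57470.500/9) = 79.9100
CV = 79.9100 / 618.5000 = 0.12920 = 12.920%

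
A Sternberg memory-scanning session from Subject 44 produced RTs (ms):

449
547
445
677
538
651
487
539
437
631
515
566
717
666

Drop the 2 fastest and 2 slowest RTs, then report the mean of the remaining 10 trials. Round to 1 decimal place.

558.9 ms

Sorted: 437, 445, 449, 487, 515, 538, 539, 547, 566, 631, 651, 666, 677, 717
Drop lowest 2 (437, 445) and highest 2 (677, 717)
Remaining (n=10): Σ = 5589, mean = 5589/10 = 558.900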